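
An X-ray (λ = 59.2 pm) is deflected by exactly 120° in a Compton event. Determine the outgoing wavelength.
62.8395 pm

Using the Compton formula: λ' = λ + λ_C(1 − cos θ)

For θ = 120°, cos θ = -1/2 (exact) = -0.5000, so:
1 − cos 120° = 1 − (-1/2) = 1.5000

Δλ = λ_C × 1.5000 = 2.4263 × 1.5000 = 3.6395 pm

λ' = 59.2 + 3.6395 = 62.8395 pm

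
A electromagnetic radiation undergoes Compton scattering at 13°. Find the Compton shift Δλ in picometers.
0.0622 pm

Using the Compton scattering formula:
Δλ = λ_C(1 - cos θ)

where λ_C = h/(m_e·c) ≈ 2.4263 pm is the Compton wavelength of an electron.

For θ = 13°:
cos(13°) = 0.9744
1 - cos(13°) = 0.0256

Δλ = 2.4263 × 0.0256
Δλ = 0.0622 pm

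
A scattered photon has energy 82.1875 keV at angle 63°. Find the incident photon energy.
90.0999 keV

Convert final energy to wavelength (hc ≈ 1239.842 keV·pm):
λ' = hc/E' = 1239.842 / 82.1875 = 15.0855 pm

Calculate the Compton shift:
Δλ = λ_C(1 - cos(63°))
Δλ = 2.4263 × (1 - cos(63°))
Δλ = 1.3248 pm

Initial wavelength:
λ = λ' - Δλ = 15.0855 - 1.3248 = 13.7607 pm

Initial energy:
E = hc/λ = 1239.842 / 13.7607 = 90.0999 keV

(Intermediate values are shown rounded; full precision is carried through to the final answer.)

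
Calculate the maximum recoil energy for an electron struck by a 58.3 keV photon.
10.8314 keV

Maximum energy transfer occurs at θ = 180° (backscattering).

Initial photon: E₀ = 58.3 keV → λ₀ = 21.2666 pm

Maximum Compton shift (at 180°):
Δλ_max = 2λ_C = 2 × 2.4263 = 4.8526 pm

Final wavelength:
λ' = 21.2666 + 4.8526 = 26.1192 pm

Minimum photon energy (maximum energy to electron):
E'_min = hc/λ' = 47.4686 keV

Maximum electron kinetic energy:
K_max = E₀ - E'_min = 58.3000 - 47.4686 = 10.8314 keV

(Intermediate values are shown rounded; full precision is carried through to the final answer.)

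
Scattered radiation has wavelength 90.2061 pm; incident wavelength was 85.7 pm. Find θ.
149.00°

First find the wavelength shift:
Δλ = λ' - λ = 90.2061 - 85.7 = 4.5061 pm

Using Δλ = λ_C(1 - cos θ), with λ_C = h/(m_e·c) ≈ 2.42631024 pm:
cos θ = 1 - Δλ/λ_C
cos θ = 1 - 4.5061/2.42631024
cos θ = -0.857182

θ = arccos(-0.857182)
θ = 149.00°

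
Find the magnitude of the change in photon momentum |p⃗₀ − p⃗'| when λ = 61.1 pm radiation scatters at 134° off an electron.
1.9337e-23 kg·m/s

Photon momentum magnitude is p = h/λ.

Initial momentum:
p₀ = h/λ = 6.6261e-34/6.1100e-11 = 1.0845e-23 kg·m/s

After scattering:
λ' = λ + Δλ = 61.1 + 4.1118 = 65.2118 pm
p' = h/λ' = 6.6261e-34/6.5212e-11 = 1.0161e-23 kg·m/s

Momentum is a vector; the scattered photon's direction makes angle θ = 134° with the incident direction. The magnitude of the vector change Δp⃗ = p⃗₀ − p⃗' is found from the law of cosines:
|Δp⃗|² = p₀² + p'² − 2p₀p'cos θ
|Δp⃗|² = (1.0845e-23)² + (1.0161e-23)² − 2·1.0845e-23·1.0161e-23·cos(134°)
|Δp⃗| = 1.9337e-23 kg·m/s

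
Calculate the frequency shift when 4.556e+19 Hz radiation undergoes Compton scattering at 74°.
9.604e+18 Hz (decrease)

Convert frequency to wavelength (c = 299792458 m/s):
λ₀ = c/f₀ = 299792458/4.556e+19 = 6.5801681e-12 m = 6.5802 pm

Calculate Compton shift:
Δλ = λ_C(1 - cos(74°)) = 1.7575 pm

Final wavelength:
λ' = λ₀ + Δλ = 6.5802 + 1.7575 = 8.3377 pm

Final frequency:
f' = c/λ' = 299792458/8.3376966e-12 = 3.5956269e+19 Hz

Frequency shift (decrease):
Δf = f₀ - f' = 4.556e+19 - 3.5956269e+19 = 9.604e+18 Hz

(Intermediate values are shown rounded; full precision is carried through to the final answer.)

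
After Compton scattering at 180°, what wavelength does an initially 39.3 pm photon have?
44.1526 pm

Using the Compton formula: λ' = λ + λ_C(1 − cos θ)

For θ = 180°, cos θ = -1 (exact) = -1.0000, so:
1 − cos 180° = 1 − (-1) = 2.0000

Δλ = λ_C × 2.0000 = 2.4263 × 2.0000 = 4.8526 pm

λ' = 39.3 + 4.8526 = 44.1526 pm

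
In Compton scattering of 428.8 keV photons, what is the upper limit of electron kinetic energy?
268.6973 keV

Maximum energy transfer occurs at θ = 180° (backscattering).

Initial photon: E₀ = 428.8 keV → λ₀ = 2.8914 pm

Maximum Compton shift (at 180°):
Δλ_max = 2λ_C = 2 × 2.4263 = 4.8526 pm

Final wavelength:
λ' = 2.8914 + 4.8526 = 7.7440 pm

Minimum photon energy (maximum energy to electron):
E'_min = hc/λ' = 160.1027 keV

Maximum electron kinetic energy:
K_max = E₀ - E'_min = 428.8000 - 160.1027 = 268.6973 keV

(Intermediate values are shown rounded; full precision is carried through to the final answer.)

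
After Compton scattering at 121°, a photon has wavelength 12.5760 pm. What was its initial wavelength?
8.9000 pm

From λ' = λ + Δλ, we have λ = λ' - Δλ

First calculate the Compton shift:
Δλ = λ_C(1 - cos θ)
Δλ = 2.4263 × (1 - cos(121°))
Δλ = 2.4263 × 1.5150
Δλ = 3.6760 pm

Initial wavelength:
λ = λ' - Δλ
λ = 12.5760 - 3.6760
λ = 8.9000 pm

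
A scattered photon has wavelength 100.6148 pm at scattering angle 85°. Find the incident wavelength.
98.4000 pm

From λ' = λ + Δλ, we have λ = λ' - Δλ

First calculate the Compton shift:
Δλ = λ_C(1 - cos θ)
Δλ = 2.4263 × (1 - cos(85°))
Δλ = 2.4263 × 0.9128
Δλ = 2.2148 pm

Initial wavelength:
λ = λ' - Δλ
λ = 100.6148 - 2.2148
λ = 98.4000 pm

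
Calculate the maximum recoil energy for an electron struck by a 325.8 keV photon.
182.6006 keV

Maximum energy transfer occurs at θ = 180° (backscattering).

Initial photon: E₀ = 325.8 keV → λ₀ = 3.8055 pm

Maximum Compton shift (at 180°):
Δλ_max = 2λ_C = 2 × 2.4263 = 4.8526 pm

Final wavelength:
λ' = 3.8055 + 4.8526 = 8.6582 pm

Minimum photon energy (maximum energy to electron):
E'_min = hc/λ' = 143.1994 keV

Maximum electron kinetic energy:
K_max = E₀ - E'_min = 325.8000 - 143.1994 = 182.6006 keV

(Intermediate values are shown rounded; full precision is carried through to the final answer.)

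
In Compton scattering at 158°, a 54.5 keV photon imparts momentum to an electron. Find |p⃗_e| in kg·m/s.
5.2316e-23 kg·m/s

The electron is initially at rest, so by conservation of momentum:
p⃗_e = p⃗₀ − p⃗'  (incident photon momentum minus scattered photon momentum)

Photon momentum magnitudes (p = h/λ = E/c):
λ₀ = hc/E₀ = 22.7494 pm → p₀ = h/λ₀ = 2.9126e-23 kg·m/s
Δλ = λ_C(1 − cos 158°) = 4.6759 pm
λ' = 27.4253 pm → p' = h/λ' = 2.4160e-23 kg·m/s

The scattered photon makes angle θ = 158° with the incident direction, so by the law of cosines:
|p⃗_e|² = p₀² + p'² − 2p₀p'cos θ
|p⃗_e|² = (2.9126e-23)² + (2.4160e-23)² − 2·2.9126e-23·2.4160e-23·cos(158°)
|p⃗_e| = 5.2316e-23 kg·m/s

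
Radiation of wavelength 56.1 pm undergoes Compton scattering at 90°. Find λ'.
58.5263 pm

Using the Compton formula: λ' = λ + λ_C(1 − cos θ)

For θ = 90°, cos θ = 0 (exact) = 0.0000, so:
1 − cos 90° = 1 − (0) = 1.0000

Δλ = λ_C × 1.0000 = 2.4263 × 1.0000 = 2.4263 pm

λ' = 56.1 + 2.4263 = 58.5263 pm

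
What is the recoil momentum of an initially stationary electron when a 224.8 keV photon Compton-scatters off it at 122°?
1.6951e-22 kg·m/s

The electron is initially at rest, so by conservation of momentum:
p⃗_e = p⃗₀ − p⃗'  (incident photon momentum minus scattered photon momentum)

Photon momentum magnitudes (p = h/λ = E/c):
λ₀ = hc/E₀ = 5.5153 pm → p₀ = h/λ₀ = 1.2014e-22 kg·m/s
Δλ = λ_C(1 − cos 122°) = 3.7121 pm
λ' = 9.2274 pm → p' = h/λ' = 7.1809e-23 kg·m/s

The scattered photon makes angle θ = 122° with the incident direction, so by the law of cosines:
|p⃗_e|² = p₀² + p'² − 2p₀p'cos θ
|p⃗_e|² = (1.2014e-22)² + (7.1809e-23)² − 2·1.2014e-22·7.1809e-23·cos(122°)
|p⃗_e| = 1.6951e-22 kg·m/s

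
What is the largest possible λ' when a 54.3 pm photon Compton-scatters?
59.1526 pm (at θ = 180°)

The Compton shift is Δλ = λ_C(1 − cos θ).

Since cos θ ranges from −1 to 1, the factor (1 − cos θ) ranges from 0 to 2; the maximum shift occurs at θ = 180° (backscattering):
Δλ_max = 2λ_C = 2 × 2.4263 pm = 4.8526 pm

Maximum scattered wavelength:
λ'_max = λ₀ + Δλ_max = 54.3 + 4.8526 = 59.1526 pm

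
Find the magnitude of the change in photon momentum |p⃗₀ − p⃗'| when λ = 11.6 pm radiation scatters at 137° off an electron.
9.2332e-23 kg·m/s

Photon momentum magnitude is p = h/λ.

Initial momentum:
p₀ = h/λ = 6.6261e-34/1.1600e-11 = 5.7121e-23 kg·m/s

After scattering:
λ' = λ + Δλ = 11.6 + 4.2008 = 15.8008 pm
p' = h/λ' = 6.6261e-34/1.5801e-11 = 4.1935e-23 kg·m/s

Momentum is a vector; the scattered photon's direction makes angle θ = 137° with the incident direction. The magnitude of the vector change Δp⃗ = p⃗₀ − p⃗' is found from the law of cosines:
|Δp⃗|² = p₀² + p'² − 2p₀p'cos θ
|Δp⃗|² = (5.7121e-23)² + (4.1935e-23)² − 2·5.7121e-23·4.1935e-23·cos(137°)
|Δp⃗| = 9.2332e-23 kg·m/s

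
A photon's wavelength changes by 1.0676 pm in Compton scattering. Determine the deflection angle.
55.94°

From the Compton formula Δλ = λ_C(1 - cos θ), we can solve for θ:

cos θ = 1 - Δλ/λ_C

Given:
- Δλ = 1.0676 pm
- λ_C = h/(m_e·c) ≈ 2.42631024 pm

cos θ = 1 - 1.0676/2.42631024
cos θ = 1 - 0.440010
cos θ = 0.559990

θ = arccos(0.559990)
θ = 55.94°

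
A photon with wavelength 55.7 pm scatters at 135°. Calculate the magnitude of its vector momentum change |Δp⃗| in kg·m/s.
2.1223e-23 kg·m/s

Photon momentum magnitude is p = h/λ.

Initial momentum:
p₀ = h/λ = 6.6261e-34/5.5700e-11 = 1.1896e-23 kg·m/s

After scattering:
λ' = λ + Δλ = 55.7 + 4.1420 = 59.8420 pm
p' = h/λ' = 6.6261e-34/5.9842e-11 = 1.1073e-23 kg·m/s

Momentum is a vector; the scattered photon's direction makes angle θ = 135° with the incident direction. The magnitude of the vector change Δp⃗ = p⃗₀ − p⃗' is found from the law of cosines:
|Δp⃗|² = p₀² + p'² − 2p₀p'cos θ
|Δp⃗|² = (1.1896e-23)² + (1.1073e-23)² − 2·1.1896e-23·1.1073e-23·cos(135°)
|Δp⃗| = 2.1223e-23 kg·m/s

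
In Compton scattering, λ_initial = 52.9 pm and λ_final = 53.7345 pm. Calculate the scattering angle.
49.00°

First find the wavelength shift:
Δλ = λ' - λ = 53.7345 - 52.9 = 0.8345 pm

Using Δλ = λ_C(1 - cos θ), with λ_C = h/(m_e·c) ≈ 2.42631024 pm:
cos θ = 1 - Δλ/λ_C
cos θ = 1 - 0.8345/2.42631024
cos θ = 0.656062

θ = arccos(0.656062)
θ = 49.00°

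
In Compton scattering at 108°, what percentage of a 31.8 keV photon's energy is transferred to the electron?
0.0753 (or 7.53%)

Calculate initial and final photon energies:

Initial: E₀ = 31.8 keV → λ₀ = 38.9887 pm
Compton shift: Δλ = 3.1761 pm
Final wavelength: λ' = 42.1648 pm
Final energy: E' = 29.4047 keV

Fractional energy loss:
(E₀ - E')/E₀ = (31.8000 - 29.4047)/31.8000
= 2.3953/31.8000
= 0.0753
= 7.53%

(Intermediate values are shown rounded; full precision is carried through to the final answer.)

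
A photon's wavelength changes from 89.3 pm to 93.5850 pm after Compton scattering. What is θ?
140.00°

First find the wavelength shift:
Δλ = λ' - λ = 93.5850 - 89.3 = 4.2850 pm

Using Δλ = λ_C(1 - cos θ), with λ_C = h/(m_e·c) ≈ 2.42631024 pm:
cos θ = 1 - Δλ/λ_C
cos θ = 1 - 4.2850/2.42631024
cos θ = -0.766056

θ = arccos(-0.766056)
θ = 140.00°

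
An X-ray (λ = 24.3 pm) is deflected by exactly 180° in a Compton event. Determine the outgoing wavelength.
29.1526 pm

Using the Compton formula: λ' = λ + λ_C(1 − cos θ)

For θ = 180°, cos θ = -1 (exact) = -1.0000, so:
1 − cos 180° = 1 − (-1) = 2.0000

Δλ = λ_C × 2.0000 = 2.4263 × 2.0000 = 4.8526 pm

λ' = 24.3 + 4.8526 = 29.1526 pm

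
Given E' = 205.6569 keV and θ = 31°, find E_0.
218.2000 keV

Convert final energy to wavelength (hc ≈ 1239.842 keV·pm):
λ' = hc/E' = 1239.842 / 205.6569 = 6.0287 pm

Calculate the Compton shift:
Δλ = λ_C(1 - cos(31°))
Δλ = 2.4263 × (1 - cos(31°))
Δλ = 0.3466 pm

Initial wavelength:
λ = λ' - Δλ = 6.0287 - 0.3466 = 5.6821 pm

Initial energy:
E = hc/λ = 1239.842 / 5.6821 = 218.2000 keV

(Intermediate values are shown rounded; full precision is carried through to the final answer.)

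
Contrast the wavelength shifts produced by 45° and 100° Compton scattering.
100° produces the larger shift by a factor of 4.007

Calculate both shifts using Δλ = λ_C(1 - cos θ):

For θ₁ = 45°:
Δλ₁ = 2.4263 × (1 - cos(45°))
Δλ₁ = 2.4263 × 0.2929
Δλ₁ = 0.7106 pm

For θ₂ = 100°:
Δλ₂ = 2.4263 × (1 - cos(100°))
Δλ₂ = 2.4263 × 1.1736
Δλ₂ = 2.8476 pm

The 100° angle produces the larger shift.
Ratio: 2.8476/0.7106 = 4.007

(Intermediate values are shown rounded; full precision is carried through to the final answer.)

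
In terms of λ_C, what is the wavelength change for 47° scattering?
0.3180 λ_C

The Compton shift formula is:
Δλ = λ_C(1 - cos θ)

Dividing both sides by λ_C:
Δλ/λ_C = 1 - cos θ

For θ = 47°:
Δλ/λ_C = 1 - cos(47°)
Δλ/λ_C = 1 - 0.6820
Δλ/λ_C = 0.3180

This means the shift is 0.3180 × λ_C = 0.7716 pm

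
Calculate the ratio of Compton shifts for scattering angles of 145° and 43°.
145° produces the larger shift by a factor of 6.772

Calculate both shifts using Δλ = λ_C(1 - cos θ):

For θ₁ = 43°:
Δλ₁ = 2.4263 × (1 - cos(43°))
Δλ₁ = 2.4263 × 0.2686
Δλ₁ = 0.6518 pm

For θ₂ = 145°:
Δλ₂ = 2.4263 × (1 - cos(145°))
Δλ₂ = 2.4263 × 1.8192
Δλ₂ = 4.4138 pm

The 145° angle produces the larger shift.
Ratio: 4.4138/0.6518 = 6.772

(Intermediate values are shown rounded; full precision is carried through to the final answer.)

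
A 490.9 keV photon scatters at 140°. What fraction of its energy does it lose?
0.6292 (or 62.92%)

Calculate initial and final photon energies:

Initial: E₀ = 490.9 keV → λ₀ = 2.5257 pm
Compton shift: Δλ = 4.2850 pm
Final wavelength: λ' = 6.8106 pm
Final energy: E' = 182.0453 keV

Fractional energy loss:
(E₀ - E')/E₀ = (490.9000 - 182.0453)/490.9000
= 308.8547/490.9000
= 0.6292
= 62.92%

(Intermediate values are shown rounded; full precision is carried through to the final answer.)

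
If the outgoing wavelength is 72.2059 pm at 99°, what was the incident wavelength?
69.4000 pm

From λ' = λ + Δλ, we have λ = λ' - Δλ

First calculate the Compton shift:
Δλ = λ_C(1 - cos θ)
Δλ = 2.4263 × (1 - cos(99°))
Δλ = 2.4263 × 1.1564
Δλ = 2.8059 pm

Initial wavelength:
λ = λ' - Δλ
λ = 72.2059 - 2.8059
λ = 69.4000 pm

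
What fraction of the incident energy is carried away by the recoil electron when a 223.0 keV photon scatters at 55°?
0.1569 (or 15.69%)

Calculate initial and final photon energies:

Initial: E₀ = 223.0 keV → λ₀ = 5.5598 pm
Compton shift: Δλ = 1.0346 pm
Final wavelength: λ' = 6.5945 pm
Final energy: E' = 188.0125 keV

Fractional energy loss:
(E₀ - E')/E₀ = (223.0000 - 188.0125)/223.0000
= 34.9875/223.0000
= 0.1569
= 15.69%

(Intermediate values are shown rounded; full precision is carried through to the final answer.)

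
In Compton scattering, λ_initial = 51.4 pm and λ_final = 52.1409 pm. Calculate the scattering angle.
46.00°

First find the wavelength shift:
Δλ = λ' - λ = 52.1409 - 51.4 = 0.7409 pm

Using Δλ = λ_C(1 - cos θ), with λ_C = h/(m_e·c) ≈ 2.42631024 pm:
cos θ = 1 - Δλ/λ_C
cos θ = 1 - 0.7409/2.42631024
cos θ = 0.694639

θ = arccos(0.694639)
θ = 46.00°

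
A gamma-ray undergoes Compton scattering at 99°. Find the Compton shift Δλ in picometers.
2.8059 pm

Using the Compton scattering formula:
Δλ = λ_C(1 - cos θ)

where λ_C = h/(m_e·c) ≈ 2.4263 pm is the Compton wavelength of an electron.

For θ = 99°:
cos(99°) = -0.1564
1 - cos(99°) = 1.1564

Δλ = 2.4263 × 1.1564
Δλ = 2.8059 pm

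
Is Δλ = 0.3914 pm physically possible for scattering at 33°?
Yes, consistent

Calculate the expected shift for θ = 33°:

Δλ_expected = λ_C(1 - cos(33°))
Δλ_expected = 2.4263 × (1 - cos(33°))
Δλ_expected = 2.4263 × 0.1613
Δλ_expected = 0.3914 pm

Given shift: 0.3914 pm
Expected shift: 0.3914 pm
Difference: 0.0000 pm

The values match. This is consistent with Compton scattering at the stated angle.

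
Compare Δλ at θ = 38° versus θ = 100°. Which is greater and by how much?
100° produces the larger shift by a factor of 5.536

Calculate both shifts using Δλ = λ_C(1 - cos θ):

For θ₁ = 38°:
Δλ₁ = 2.4263 × (1 - cos(38°))
Δλ₁ = 2.4263 × 0.2120
Δλ₁ = 0.5144 pm

For θ₂ = 100°:
Δλ₂ = 2.4263 × (1 - cos(100°))
Δλ₂ = 2.4263 × 1.1736
Δλ₂ = 2.8476 pm

The 100° angle produces the larger shift.
Ratio: 2.8476/0.5144 = 5.536

(Intermediate values are shown rounded; full precision is carried through to the final answer.)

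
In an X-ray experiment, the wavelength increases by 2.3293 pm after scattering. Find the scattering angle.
87.71°

From the Compton formula Δλ = λ_C(1 - cos θ), we can solve for θ:

cos θ = 1 - Δλ/λ_C

Given:
- Δλ = 2.3293 pm
- λ_C = h/(m_e·c) ≈ 2.42631024 pm

cos θ = 1 - 2.3293/2.42631024
cos θ = 1 - 0.960017
cos θ = 0.039983

θ = arccos(0.039983)
θ = 87.71°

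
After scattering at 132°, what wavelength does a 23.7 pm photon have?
27.7498 pm

Using the Compton scattering formula:
λ' = λ + Δλ = λ + λ_C(1 - cos θ)

Given:
- Initial wavelength λ = 23.7 pm
- Scattering angle θ = 132°
- Compton wavelength λ_C ≈ 2.4263 pm

Calculate the shift:
Δλ = 2.4263 × (1 - cos(132°))
Δλ = 2.4263 × 1.6691
Δλ = 4.0498 pm

Final wavelength:
λ' = 23.7 + 4.0498 = 27.7498 pm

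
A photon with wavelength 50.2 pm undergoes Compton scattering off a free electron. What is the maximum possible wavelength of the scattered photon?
55.0526 pm (at θ = 180°)

The Compton shift is Δλ = λ_C(1 − cos θ).

Since cos θ ranges from −1 to 1, the factor (1 − cos θ) ranges from 0 to 2; the maximum shift occurs at θ = 180° (backscattering):
Δλ_max = 2λ_C = 2 × 2.4263 pm = 4.8526 pm

Maximum scattered wavelength:
λ'_max = λ₀ + Δλ_max = 50.2 + 4.8526 = 55.0526 pm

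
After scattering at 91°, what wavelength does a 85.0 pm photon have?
87.4687 pm

Using the Compton scattering formula:
λ' = λ + Δλ = λ + λ_C(1 - cos θ)

Given:
- Initial wavelength λ = 85.0 pm
- Scattering angle θ = 91°
- Compton wavelength λ_C ≈ 2.4263 pm

Calculate the shift:
Δλ = 2.4263 × (1 - cos(91°))
Δλ = 2.4263 × 1.0175
Δλ = 2.4687 pm

Final wavelength:
λ' = 85.0 + 2.4687 = 87.4687 pm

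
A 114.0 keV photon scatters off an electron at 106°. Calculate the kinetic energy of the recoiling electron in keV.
25.2554 keV

By energy conservation: K_e = E_initial - E_final

First find the scattered photon energy:
Initial wavelength: λ = hc/E = 10.8758 pm
Compton shift: Δλ = λ_C(1 - cos(106°)) = 3.0951 pm
Final wavelength: λ' = 10.8758 + 3.0951 = 13.9709 pm
Final photon energy: E' = hc/λ' = 88.7446 keV

Electron kinetic energy:
K_e = E - E' = 114.0000 - 88.7446 = 25.2554 keV

(Intermediate values are shown rounded; full precision is carried through to the final answer.)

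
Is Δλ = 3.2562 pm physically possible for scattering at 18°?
No, inconsistent

Calculate the expected shift for θ = 18°:

Δλ_expected = λ_C(1 - cos(18°))
Δλ_expected = 2.4263 × (1 - cos(18°))
Δλ_expected = 2.4263 × 0.0489
Δλ_expected = 0.1188 pm

Given shift: 3.2562 pm
Expected shift: 0.1188 pm
Difference: 3.1374 pm

The values do not match. The given shift corresponds to θ ≈ 110.0°, not 18°.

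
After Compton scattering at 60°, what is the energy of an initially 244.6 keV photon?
197.3639 keV

First convert energy to wavelength:
λ = hc/E, with hc ≈ 1239.842 keV·pm (i.e. 1239.842 eV·nm)

For E = 244.6 keV = 244600 eV:
λ = 1239.842 keV·pm / 244.6 keV
λ = 5.0689 pm

Calculate the Compton shift:
Δλ = λ_C(1 - cos(60°)) = 2.4263 × 0.5000
Δλ = 1.2132 pm

Final wavelength:
λ' = 5.0689 + 1.2132 = 6.2820 pm

Final energy:
E' = hc/λ' = 1239.842 / 6.2820 = 197.3639 keV

(Intermediate values are shown rounded; full precision is carried through to the final answer.)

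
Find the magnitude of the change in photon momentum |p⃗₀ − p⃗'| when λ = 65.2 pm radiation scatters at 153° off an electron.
1.9115e-23 kg·m/s

Photon momentum magnitude is p = h/λ.

Initial momentum:
p₀ = h/λ = 6.6261e-34/6.5200e-11 = 1.0163e-23 kg·m/s

After scattering:
λ' = λ + Δλ = 65.2 + 4.5882 = 69.7882 pm
p' = h/λ' = 6.6261e-34/6.9788e-11 = 9.4945e-24 kg·m/s

Momentum is a vector; the scattered photon's direction makes angle θ = 153° with the incident direction. The magnitude of the vector change Δp⃗ = p⃗₀ − p⃗' is found from the law of cosines:
|Δp⃗|² = p₀² + p'² − 2p₀p'cos θ
|Δp⃗|² = (1.0163e-23)² + (9.4945e-24)² − 2·1.0163e-23·9.4945e-24·cos(153°)
|Δp⃗| = 1.9115e-23 kg·m/s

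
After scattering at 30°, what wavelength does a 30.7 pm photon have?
31.0251 pm

Using the Compton scattering formula:
λ' = λ + Δλ = λ + λ_C(1 - cos θ)

Given:
- Initial wavelength λ = 30.7 pm
- Scattering angle θ = 30°
- Compton wavelength λ_C ≈ 2.4263 pm

Calculate the shift:
Δλ = 2.4263 × (1 - cos(30°))
Δλ = 2.4263 × 0.1340
Δλ = 0.3251 pm

Final wavelength:
λ' = 30.7 + 0.3251 = 31.0251 pm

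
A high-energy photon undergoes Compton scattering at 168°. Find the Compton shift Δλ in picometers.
4.7996 pm

Using the Compton scattering formula:
Δλ = λ_C(1 - cos θ)

where λ_C = h/(m_e·c) ≈ 2.4263 pm is the Compton wavelength of an electron.

For θ = 168°:
cos(168°) = -0.9781
1 - cos(168°) = 1.9781

Δλ = 2.4263 × 1.9781
Δλ = 4.7996 pm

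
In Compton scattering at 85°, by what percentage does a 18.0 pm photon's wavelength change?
12.3047%

Calculate the Compton shift:
Δλ = λ_C(1 - cos(85°))
Δλ = 2.4263 × (1 - cos(85°))
Δλ = 2.4263 × 0.9128
Δλ = 2.2148 pm

Percentage change:
(Δλ/λ₀) × 100 = (2.2148/18.0) × 100
= 12.3047%

(Intermediate values are shown rounded; full precision is carried through to the final answer.)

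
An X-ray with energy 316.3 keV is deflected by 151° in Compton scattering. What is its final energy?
146.4109 keV

First convert energy to wavelength:
λ = hc/E, with hc ≈ 1239.842 keV·pm (i.e. 1239.842 eV·nm)

For E = 316.3 keV = 316300 eV:
λ = 1239.842 keV·pm / 316.3 keV
λ = 3.9198 pm

Calculate the Compton shift:
Δλ = λ_C(1 - cos(151°)) = 2.4263 × 1.8746
Δλ = 4.5484 pm

Final wavelength:
λ' = 3.9198 + 4.5484 = 8.4682 pm

Final energy:
E' = hc/λ' = 1239.842 / 8.4682 = 146.4109 keV

(Intermediate values are shown rounded; full precision is carried through to the final answer.)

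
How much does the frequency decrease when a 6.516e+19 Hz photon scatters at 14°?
1.005e+18 Hz (decrease)

Convert frequency to wavelength (c = 299792458 m/s):
λ₀ = c/f₀ = 299792458/6.516e+19 = 4.6008665e-12 m = 4.6009 pm

Calculate Compton shift:
Δλ = λ_C(1 - cos(14°)) = 0.0721 pm

Final wavelength:
λ' = λ₀ + Δλ = 4.6009 + 0.0721 = 4.6729 pm

Final frequency:
f' = c/λ' = 299792458/4.6729382e-12 = 6.4155023e+19 Hz

Frequency shift (decrease):
Δf = f₀ - f' = 6.516e+19 - 6.4155023e+19 = 1.005e+18 Hz

(Intermediate values are shown rounded; full precision is carried through to the final answer.)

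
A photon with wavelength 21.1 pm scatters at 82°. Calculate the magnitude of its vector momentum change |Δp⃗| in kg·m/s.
3.9407e-23 kg·m/s

Photon momentum magnitude is p = h/λ.

Initial momentum:
p₀ = h/λ = 6.6261e-34/2.1100e-11 = 3.1403e-23 kg·m/s

After scattering:
λ' = λ + Δλ = 21.1 + 2.0886 = 23.1886 pm
p' = h/λ' = 6.6261e-34/2.3189e-11 = 2.8575e-23 kg·m/s

Momentum is a vector; the scattered photon's direction makes angle θ = 82° with the incident direction. The magnitude of the vector change Δp⃗ = p⃗₀ − p⃗' is found from the law of cosines:
|Δp⃗|² = p₀² + p'² − 2p₀p'cos θ
|Δp⃗|² = (3.1403e-23)² + (2.8575e-23)² − 2·3.1403e-23·2.8575e-23·cos(82°)
|Δp⃗| = 3.9407e-23 kg·m/s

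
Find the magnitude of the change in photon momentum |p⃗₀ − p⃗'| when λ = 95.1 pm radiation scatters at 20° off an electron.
2.4179e-24 kg·m/s

Photon momentum magnitude is p = h/λ.

Initial momentum:
p₀ = h/λ = 6.6261e-34/9.5100e-11 = 6.9675e-24 kg·m/s

After scattering:
λ' = λ + Δλ = 95.1 + 0.1463 = 95.2463 pm
p' = h/λ' = 6.6261e-34/9.5246e-11 = 6.9568e-24 kg·m/s

Momentum is a vector; the scattered photon's direction makes angle θ = 20° with the incident direction. The magnitude of the vector change Δp⃗ = p⃗₀ − p⃗' is found from the law of cosines:
|Δp⃗|² = p₀² + p'² − 2p₀p'cos θ
|Δp⃗|² = (6.9675e-24)² + (6.9568e-24)² − 2·6.9675e-24·6.9568e-24·cos(20°)
|Δp⃗| = 2.4179e-24 kg·m/s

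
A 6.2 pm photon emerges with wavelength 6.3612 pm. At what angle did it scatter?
21.00°

First find the wavelength shift:
Δλ = λ' - λ = 6.3612 - 6.2 = 0.1612 pm

Using Δλ = λ_C(1 - cos θ), with λ_C = h/(m_e·c) ≈ 2.42631024 pm:
cos θ = 1 - Δλ/λ_C
cos θ = 1 - 0.1612/2.42631024
cos θ = 0.933562

θ = arccos(0.933562)
θ = 21.00°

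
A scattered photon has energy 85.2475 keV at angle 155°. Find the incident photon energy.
125.0000 keV

Convert final energy to wavelength (hc ≈ 1239.842 keV·pm):
λ' = hc/E' = 1239.842 / 85.2475 = 14.5440 pm

Calculate the Compton shift:
Δλ = λ_C(1 - cos(155°))
Δλ = 2.4263 × (1 - cos(155°))
Δλ = 4.6253 pm

Initial wavelength:
λ = λ' - Δλ = 14.5440 - 4.6253 = 9.9187 pm

Initial energy:
E = hc/λ = 1239.842 / 9.9187 = 125.0000 keV

(Intermediate values are shown rounded; full precision is carried through to the final answer.)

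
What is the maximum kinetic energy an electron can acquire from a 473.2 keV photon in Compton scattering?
307.2848 keV

Maximum energy transfer occurs at θ = 180° (backscattering).

Initial photon: E₀ = 473.2 keV → λ₀ = 2.6201 pm

Maximum Compton shift (at 180°):
Δλ_max = 2λ_C = 2 × 2.4263 = 4.8526 pm

Final wavelength:
λ' = 2.6201 + 4.8526 = 7.4727 pm

Minimum photon energy (maximum energy to electron):
E'_min = hc/λ' = 165.9152 keV

Maximum electron kinetic energy:
K_max = E₀ - E'_min = 473.2000 - 165.9152 = 307.2848 keV

(Intermediate values are shown rounded; full precision is carried through to the final answer.)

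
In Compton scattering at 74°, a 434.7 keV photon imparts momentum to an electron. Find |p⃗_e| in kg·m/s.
2.3711e-22 kg·m/s

The electron is initially at rest, so by conservation of momentum:
p⃗_e = p⃗₀ − p⃗'  (incident photon momentum minus scattered photon momentum)

Photon momentum magnitudes (p = h/λ = E/c):
λ₀ = hc/E₀ = 2.8522 pm → p₀ = h/λ₀ = 2.3232e-22 kg·m/s
Δλ = λ_C(1 − cos 74°) = 1.7575 pm
λ' = 4.6097 pm → p' = h/λ' = 1.4374e-22 kg·m/s

The scattered photon makes angle θ = 74° with the incident direction, so by the law of cosines:
|p⃗_e|² = p₀² + p'² − 2p₀p'cos θ
|p⃗_e|² = (2.3232e-22)² + (1.4374e-22)² − 2·2.3232e-22·1.4374e-22·cos(74°)
|p⃗_e| = 2.3711e-22 kg·m/s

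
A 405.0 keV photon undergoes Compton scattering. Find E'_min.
156.6652 keV (at θ = 180°)

The scattered photon has minimum energy when its wavelength is maximum, i.e., when the Compton shift Δλ = λ_C(1 − cos θ) is maximum. This occurs at θ = 180° (backscattering), giving Δλ_max = 2λ_C = 4.8526 pm.

Initial wavelength: λ₀ = hc/E₀ = 3.0613 pm
Maximum final wavelength: λ'_max = λ₀ + 2λ_C = 3.0613 + 4.8526 = 7.9140 pm
Minimum final energy: E'_min = hc/λ'_max = 156.6652 keV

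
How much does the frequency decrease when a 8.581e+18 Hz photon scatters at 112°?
7.478e+17 Hz (decrease)

Convert frequency to wavelength (c = 299792458 m/s):
λ₀ = c/f₀ = 299792458/8.581e+18 = 3.4936774e-11 m = 34.9368 pm

Calculate Compton shift:
Δλ = λ_C(1 - cos(112°)) = 3.3352 pm

Final wavelength:
λ' = λ₀ + Δλ = 34.9368 + 3.3352 = 38.2720 pm

Final frequency:
f' = c/λ' = 299792458/3.8271996e-11 = 7.8332067e+18 Hz

Frequency shift (decrease):
Δf = f₀ - f' = 8.581e+18 - 7.8332067e+18 = 7.478e+17 Hz

(Intermediate values are shown rounded; full precision is carried through to the final answer.)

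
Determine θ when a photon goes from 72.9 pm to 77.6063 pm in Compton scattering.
160.00°

First find the wavelength shift:
Δλ = λ' - λ = 77.6063 - 72.9 = 4.7063 pm

Using Δλ = λ_C(1 - cos θ), with λ_C = h/(m_e·c) ≈ 2.42631024 pm:
cos θ = 1 - Δλ/λ_C
cos θ = 1 - 4.7063/2.42631024
cos θ = -0.939694

θ = arccos(-0.939694)
θ = 160.00°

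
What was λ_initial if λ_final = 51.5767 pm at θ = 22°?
51.4000 pm

From λ' = λ + Δλ, we have λ = λ' - Δλ

First calculate the Compton shift:
Δλ = λ_C(1 - cos θ)
Δλ = 2.4263 × (1 - cos(22°))
Δλ = 2.4263 × 0.0728
Δλ = 0.1767 pm

Initial wavelength:
λ = λ' - Δλ
λ = 51.5767 - 0.1767
λ = 51.4000 pm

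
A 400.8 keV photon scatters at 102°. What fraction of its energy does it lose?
0.4865 (or 48.65%)

Calculate initial and final photon energies:

Initial: E₀ = 400.8 keV → λ₀ = 3.0934 pm
Compton shift: Δλ = 2.9308 pm
Final wavelength: λ' = 6.0242 pm
Final energy: E' = 205.8107 keV

Fractional energy loss:
(E₀ - E')/E₀ = (400.8000 - 205.8107)/400.8000
= 194.9893/400.8000
= 0.4865
= 48.65%

(Intermediate values are shown rounded; full precision is carried through to the final answer.)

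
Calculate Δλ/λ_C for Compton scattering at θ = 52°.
0.3843 λ_C

The Compton shift formula is:
Δλ = λ_C(1 - cos θ)

Dividing both sides by λ_C:
Δλ/λ_C = 1 - cos θ

For θ = 52°:
Δλ/λ_C = 1 - cos(52°)
Δλ/λ_C = 1 - 0.6157
Δλ/λ_C = 0.3843

This means the shift is 0.3843 × λ_C = 0.9325 pm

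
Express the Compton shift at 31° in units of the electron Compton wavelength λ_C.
0.1428 λ_C

The Compton shift formula is:
Δλ = λ_C(1 - cos θ)

Dividing both sides by λ_C:
Δλ/λ_C = 1 - cos θ

For θ = 31°:
Δλ/λ_C = 1 - cos(31°)
Δλ/λ_C = 1 - 0.8572
Δλ/λ_C = 0.1428

This means the shift is 0.1428 × λ_C = 0.3466 pm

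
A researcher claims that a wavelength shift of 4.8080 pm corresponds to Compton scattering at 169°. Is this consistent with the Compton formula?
Yes, consistent

Calculate the expected shift for θ = 169°:

Δλ_expected = λ_C(1 - cos(169°))
Δλ_expected = 2.4263 × (1 - cos(169°))
Δλ_expected = 2.4263 × 1.9816
Δλ_expected = 4.8080 pm

Given shift: 4.8080 pm
Expected shift: 4.8080 pm
Difference: 0.0000 pm

The values match. This is consistent with Compton scattering at the stated angle.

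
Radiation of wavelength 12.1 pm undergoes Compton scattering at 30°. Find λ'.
12.4251 pm

Using the Compton formula: λ' = λ + λ_C(1 − cos θ)

For θ = 30°, cos θ = √3/2 (exact) ≈ 0.8660, so:
1 − cos 30° = 1 − (√3/2) ≈ 0.1340

Δλ = λ_C × 0.1340 = 2.4263 × 0.1340 = 0.3251 pm

λ' = 12.1 + 0.3251 = 12.4251 pm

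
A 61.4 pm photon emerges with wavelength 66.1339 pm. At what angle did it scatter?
162.00°

First find the wavelength shift:
Δλ = λ' - λ = 66.1339 - 61.4 = 4.7339 pm

Using Δλ = λ_C(1 - cos θ), with λ_C = h/(m_e·c) ≈ 2.42631024 pm:
cos θ = 1 - Δλ/λ_C
cos θ = 1 - 4.7339/2.42631024
cos θ = -0.951070

θ = arccos(-0.951070)
θ = 162.00°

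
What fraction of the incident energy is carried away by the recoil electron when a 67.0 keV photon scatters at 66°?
0.0722 (or 7.22%)

Calculate initial and final photon energies:

Initial: E₀ = 67.0 keV → λ₀ = 18.5051 pm
Compton shift: Δλ = 1.4394 pm
Final wavelength: λ' = 19.9445 pm
Final energy: E' = 62.1645 keV

Fractional energy loss:
(E₀ - E')/E₀ = (67.0000 - 62.1645)/67.0000
= 4.8355/67.0000
= 0.0722
= 7.22%

(Intermediate values are shown rounded; full precision is carried through to the final answer.)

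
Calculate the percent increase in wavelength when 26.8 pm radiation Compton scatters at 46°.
2.7644%

Calculate the Compton shift:
Δλ = λ_C(1 - cos(46°))
Δλ = 2.4263 × (1 - cos(46°))
Δλ = 2.4263 × 0.3053
Δλ = 0.7409 pm

Percentage change:
(Δλ/λ₀) × 100 = (0.7409/26.8) × 100
= 2.7644%

(Intermediate values are shown rounded; full precision is carried through to the final answer.)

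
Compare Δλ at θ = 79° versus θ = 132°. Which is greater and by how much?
132° produces the larger shift by a factor of 2.063

Calculate both shifts using Δλ = λ_C(1 - cos θ):

For θ₁ = 79°:
Δλ₁ = 2.4263 × (1 - cos(79°))
Δλ₁ = 2.4263 × 0.8092
Δλ₁ = 1.9633 pm

For θ₂ = 132°:
Δλ₂ = 2.4263 × (1 - cos(132°))
Δλ₂ = 2.4263 × 1.6691
Δλ₂ = 4.0498 pm

The 132° angle produces the larger shift.
Ratio: 4.0498/1.9633 = 2.063

(Intermediate values are shown rounded; full precision is carried through to the final answer.)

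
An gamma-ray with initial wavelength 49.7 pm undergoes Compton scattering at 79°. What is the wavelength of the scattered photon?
51.6633 pm

Using the Compton scattering formula:
λ' = λ + Δλ = λ + λ_C(1 - cos θ)

Given:
- Initial wavelength λ = 49.7 pm
- Scattering angle θ = 79°
- Compton wavelength λ_C ≈ 2.4263 pm

Calculate the shift:
Δλ = 2.4263 × (1 - cos(79°))
Δλ = 2.4263 × 0.8092
Δλ = 1.9633 pm

Final wavelength:
λ' = 49.7 + 1.9633 = 51.6633 pm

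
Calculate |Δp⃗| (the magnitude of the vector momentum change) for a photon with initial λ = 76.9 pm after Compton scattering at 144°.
1.5948e-23 kg·m/s

Photon momentum magnitude is p = h/λ.

Initial momentum:
p₀ = h/λ = 6.6261e-34/7.6900e-11 = 8.6165e-24 kg·m/s

After scattering:
λ' = λ + Δλ = 76.9 + 4.3892 = 81.2892 pm
p' = h/λ' = 6.6261e-34/8.1289e-11 = 8.1512e-24 kg·m/s

Momentum is a vector; the scattered photon's direction makes angle θ = 144° with the incident direction. The magnitude of the vector change Δp⃗ = p⃗₀ − p⃗' is found from the law of cosines:
|Δp⃗|² = p₀² + p'² − 2p₀p'cos θ
|Δp⃗|² = (8.6165e-24)² + (8.1512e-24)² − 2·8.6165e-24·8.1512e-24·cos(144°)
|Δp⃗| = 1.5948e-23 kg·m/s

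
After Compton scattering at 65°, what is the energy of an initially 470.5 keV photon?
307.1907 keV

First convert energy to wavelength:
λ = hc/E, with hc ≈ 1239.842 keV·pm (i.e. 1239.842 eV·nm)

For E = 470.5 keV = 470500 eV:
λ = 1239.842 keV·pm / 470.5 keV
λ = 2.6352 pm

Calculate the Compton shift:
Δλ = λ_C(1 - cos(65°)) = 2.4263 × 0.5774
Δλ = 1.4009 pm

Final wavelength:
λ' = 2.6352 + 1.4009 = 4.0361 pm

Final energy:
E' = hc/λ' = 1239.842 / 4.0361 = 307.1907 keV

(Intermediate values are shown rounded; full precision is carried through to the final answer.)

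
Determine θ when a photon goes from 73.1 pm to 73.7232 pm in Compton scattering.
42.00°

First find the wavelength shift:
Δλ = λ' - λ = 73.7232 - 73.1 = 0.6232 pm

Using Δλ = λ_C(1 - cos θ), with λ_C = h/(m_e·c) ≈ 2.42631024 pm:
cos θ = 1 - Δλ/λ_C
cos θ = 1 - 0.6232/2.42631024
cos θ = 0.743149

θ = arccos(0.743149)
θ = 42.00°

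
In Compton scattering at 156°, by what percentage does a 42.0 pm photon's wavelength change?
11.0544%

Calculate the Compton shift:
Δλ = λ_C(1 - cos(156°))
Δλ = 2.4263 × (1 - cos(156°))
Δλ = 2.4263 × 1.9135
Δλ = 4.6429 pm

Percentage change:
(Δλ/λ₀) × 100 = (4.6429/42.0) × 100
= 11.0544%

(Intermediate values are shown rounded; full precision is carried through to the final answer.)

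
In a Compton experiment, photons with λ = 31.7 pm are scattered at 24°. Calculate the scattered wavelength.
31.9098 pm

Using the Compton scattering formula:
λ' = λ + Δλ = λ + λ_C(1 - cos θ)

Given:
- Initial wavelength λ = 31.7 pm
- Scattering angle θ = 24°
- Compton wavelength λ_C ≈ 2.4263 pm

Calculate the shift:
Δλ = 2.4263 × (1 - cos(24°))
Δλ = 2.4263 × 0.0865
Δλ = 0.2098 pm

Final wavelength:
λ' = 31.7 + 0.2098 = 31.9098 pm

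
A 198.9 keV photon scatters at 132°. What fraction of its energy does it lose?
0.3938 (or 39.38%)

Calculate initial and final photon energies:

Initial: E₀ = 198.9 keV → λ₀ = 6.2335 pm
Compton shift: Δλ = 4.0498 pm
Final wavelength: λ' = 10.2833 pm
Final energy: E' = 120.5682 keV

Fractional energy loss:
(E₀ - E')/E₀ = (198.9000 - 120.5682)/198.9000
= 78.3318/198.9000
= 0.3938
= 39.38%

(Intermediate values are shown rounded; full precision is carried through to the final answer.)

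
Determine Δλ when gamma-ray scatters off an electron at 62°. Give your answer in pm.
1.2872 pm

Using the Compton scattering formula:
Δλ = λ_C(1 - cos θ)

where λ_C = h/(m_e·c) ≈ 2.4263 pm is the Compton wavelength of an electron.

For θ = 62°:
cos(62°) = 0.4695
1 - cos(62°) = 0.5305

Δλ = 2.4263 × 0.5305
Δλ = 1.2872 pm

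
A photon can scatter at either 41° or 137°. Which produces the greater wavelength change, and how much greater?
137° produces the larger shift by a factor of 7.058

Calculate both shifts using Δλ = λ_C(1 - cos θ):

For θ₁ = 41°:
Δλ₁ = 2.4263 × (1 - cos(41°))
Δλ₁ = 2.4263 × 0.2453
Δλ₁ = 0.5952 pm

For θ₂ = 137°:
Δλ₂ = 2.4263 × (1 - cos(137°))
Δλ₂ = 2.4263 × 1.7314
Δλ₂ = 4.2008 pm

The 137° angle produces the larger shift.
Ratio: 4.2008/0.5952 = 7.058

(Intermediate values are shown rounded; full precision is carried through to the final answer.)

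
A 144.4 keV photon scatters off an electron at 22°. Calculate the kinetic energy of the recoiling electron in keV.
2.9114 keV

By energy conservation: K_e = E_initial - E_final

First find the scattered photon energy:
Initial wavelength: λ = hc/E = 8.5862 pm
Compton shift: Δλ = λ_C(1 - cos(22°)) = 0.1767 pm
Final wavelength: λ' = 8.5862 + 0.1767 = 8.7628 pm
Final photon energy: E' = hc/λ' = 141.4886 keV

Electron kinetic energy:
K_e = E - E' = 144.4000 - 141.4886 = 2.9114 keV

(Intermediate values are shown rounded; full precision is carried through to the final answer.)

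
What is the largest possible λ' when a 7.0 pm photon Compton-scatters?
11.8526 pm (at θ = 180°)

The Compton shift is Δλ = λ_C(1 − cos θ).

Since cos θ ranges from −1 to 1, the factor (1 − cos θ) ranges from 0 to 2; the maximum shift occurs at θ = 180° (backscattering):
Δλ_max = 2λ_C = 2 × 2.4263 pm = 4.8526 pm

Maximum scattered wavelength:
λ'_max = λ₀ + Δλ_max = 7.0 + 4.8526 = 11.8526 pm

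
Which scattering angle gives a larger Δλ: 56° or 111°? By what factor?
111° produces the larger shift by a factor of 3.082

Calculate both shifts using Δλ = λ_C(1 - cos θ):

For θ₁ = 56°:
Δλ₁ = 2.4263 × (1 - cos(56°))
Δλ₁ = 2.4263 × 0.4408
Δλ₁ = 1.0695 pm

For θ₂ = 111°:
Δλ₂ = 2.4263 × (1 - cos(111°))
Δλ₂ = 2.4263 × 1.3584
Δλ₂ = 3.2958 pm

The 111° angle produces the larger shift.
Ratio: 3.2958/1.0695 = 3.082

(Intermediate values are shown rounded; full precision is carried through to the final answer.)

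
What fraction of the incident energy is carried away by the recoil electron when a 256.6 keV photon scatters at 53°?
0.1666 (or 16.66%)

Calculate initial and final photon energies:

Initial: E₀ = 256.6 keV → λ₀ = 4.8318 pm
Compton shift: Δλ = 0.9661 pm
Final wavelength: λ' = 5.7979 pm
Final energy: E' = 213.8422 keV

Fractional energy loss:
(E₀ - E')/E₀ = (256.6000 - 213.8422)/256.6000
= 42.7578/256.6000
= 0.1666
= 16.66%

(Intermediate values are shown rounded; full precision is carried through to the final answer.)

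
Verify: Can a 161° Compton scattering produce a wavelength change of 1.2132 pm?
No, inconsistent

Calculate the expected shift for θ = 161°:

Δλ_expected = λ_C(1 - cos(161°))
Δλ_expected = 2.4263 × (1 - cos(161°))
Δλ_expected = 2.4263 × 1.9455
Δλ_expected = 4.7204 pm

Given shift: 1.2132 pm
Expected shift: 4.7204 pm
Difference: 3.5073 pm

The values do not match. The given shift corresponds to θ ≈ 60.0°, not 161°.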